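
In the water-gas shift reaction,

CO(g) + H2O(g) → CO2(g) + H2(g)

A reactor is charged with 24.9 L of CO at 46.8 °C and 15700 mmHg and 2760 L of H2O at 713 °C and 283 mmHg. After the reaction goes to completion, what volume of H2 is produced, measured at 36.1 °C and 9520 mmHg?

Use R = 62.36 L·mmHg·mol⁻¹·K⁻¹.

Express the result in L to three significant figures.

25.7 L

n(CO) = PV/RT = (15700 × 24.9) / (62.36 × 319.95) = 19.59 mol
n(H2O) = PV/RT = (283 × 2760) / (62.36 × 986.15) = 12.70 mol
For 19.59 mol CO, stoichiometry requires (1/1) × 19.59 = 19.59 mol H2O; 12.70 mol is available, so H2O is limiting.
n(H2) = (1/1) × 12.70 = 12.70 mol
V(H2) = nRT/P = 12.70 × 62.36 × 309.25 / 9520 = 25.73 L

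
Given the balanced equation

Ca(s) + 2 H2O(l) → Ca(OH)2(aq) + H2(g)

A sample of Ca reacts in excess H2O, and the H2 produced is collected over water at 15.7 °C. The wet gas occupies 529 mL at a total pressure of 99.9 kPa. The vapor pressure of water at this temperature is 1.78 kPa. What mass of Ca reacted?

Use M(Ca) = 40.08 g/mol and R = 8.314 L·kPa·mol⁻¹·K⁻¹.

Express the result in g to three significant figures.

P(H2) = 99.9 − 1.78 = 98.12 kPa
n(H2) = PV/RT = (98.12 × 0.5290) / (8.314 × 288.85) = 0.02161 mol
n(Ca) = (1/1) × 0.02161 = 0.02161 mol
m(Ca) = 0.02161 × 40.08 = 0.8661 g

0.866 g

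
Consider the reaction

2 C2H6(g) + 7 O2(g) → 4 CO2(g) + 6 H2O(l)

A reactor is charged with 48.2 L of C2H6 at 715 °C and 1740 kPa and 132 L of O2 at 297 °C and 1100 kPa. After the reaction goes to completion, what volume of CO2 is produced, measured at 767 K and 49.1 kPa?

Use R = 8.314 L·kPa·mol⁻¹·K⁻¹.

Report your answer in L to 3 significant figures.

2270 L

n(C2H6) = PV/RT = (1740 × 48.2) / (8.314 × 988.15) = 10.21 mol
n(O2) = PV/RT = (1100 × 132) / (8.314 × 570.15) = 30.63 mol
For 10.21 mol C2H6, stoichiometry requires (7/2) × 10.21 = 35.73 mol O2; 30.63 mol is available, so O2 is limiting.
n(CO2) = (4/7) × 30.63 = 17.50 mol
V(CO2) = nRT/P = 17.50 × 8.314 × 767 / 49.1 = 2273 L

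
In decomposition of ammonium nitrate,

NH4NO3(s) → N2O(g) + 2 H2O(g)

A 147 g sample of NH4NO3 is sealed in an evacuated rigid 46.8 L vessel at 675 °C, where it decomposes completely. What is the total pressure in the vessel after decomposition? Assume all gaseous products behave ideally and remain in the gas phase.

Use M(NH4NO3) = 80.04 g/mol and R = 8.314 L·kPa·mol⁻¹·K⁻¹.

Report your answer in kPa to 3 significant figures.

928 kPa

n(NH4NO3) = 147 / 80.04 = 1.837 mol
n(gas produced) = (3/1) × 1.837 = 5.511 mol
P = nRT/V = 5.511 × 8.314 × 948.15 / 46.8 = 928.3 kPa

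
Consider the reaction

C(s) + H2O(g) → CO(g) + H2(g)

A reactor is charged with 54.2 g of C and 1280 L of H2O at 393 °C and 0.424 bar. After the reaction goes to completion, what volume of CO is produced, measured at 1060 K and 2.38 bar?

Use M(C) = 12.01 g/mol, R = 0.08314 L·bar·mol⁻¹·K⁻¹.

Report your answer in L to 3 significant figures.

167 L

n(C) = 54.2 / 12.01 = 4.513 mol
n(H2O) = PV/RT = (0.424 × 1280) / (0.08314 × 666.15) = 9.799 mol
For 4.513 mol C, stoichiometry requires (1/1) × 4.513 = 4.513 mol H2O; 9.799 mol is available, so C is limiting.
n(CO) = (1/1) × 4.513 = 4.513 mol
V(CO) = nRT/P = 4.513 × 0.08314 × 1060 / 2.38 = 167.1 L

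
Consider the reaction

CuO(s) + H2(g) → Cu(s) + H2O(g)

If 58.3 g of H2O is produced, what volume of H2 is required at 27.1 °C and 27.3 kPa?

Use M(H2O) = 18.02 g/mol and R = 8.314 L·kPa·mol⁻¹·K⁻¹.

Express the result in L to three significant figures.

n(H2O) = 58.30 / 18.02 = 3.235 mol
n(H2) = (1/1) × 3.235 = 3.235 mol
V = nRT/P = 3.235 × 8.314 × 300.25 / 27.3 = 295.8 L

296 L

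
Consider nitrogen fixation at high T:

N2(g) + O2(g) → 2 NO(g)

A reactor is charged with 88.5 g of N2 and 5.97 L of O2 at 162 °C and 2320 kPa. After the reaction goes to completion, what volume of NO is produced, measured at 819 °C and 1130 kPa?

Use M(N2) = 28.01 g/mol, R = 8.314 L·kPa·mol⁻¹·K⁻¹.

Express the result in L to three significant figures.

n(N2) = 88.5 / 28.01 = 3.160 mol
n(O2) = PV/RT = (2320 × 5.97) / (8.314 × 435.15) = 3.828 mol
For 3.160 mol N2, stoichiometry requires (1/1) × 3.160 = 3.160 mol O2; 3.828 mol is available, so N2 is limiting.
n(NO) = (2/1) × 3.160 = 6.320 mol
V(NO) = nRT/P = 6.320 × 8.314 × 1092.15 / 1130 = 50.78 L

50.8 L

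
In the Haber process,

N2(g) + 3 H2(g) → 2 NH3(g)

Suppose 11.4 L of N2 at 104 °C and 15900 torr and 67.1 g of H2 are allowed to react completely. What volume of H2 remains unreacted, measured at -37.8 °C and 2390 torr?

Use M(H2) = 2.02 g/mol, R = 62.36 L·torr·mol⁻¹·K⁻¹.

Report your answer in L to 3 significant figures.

62.0 L

n(N2) = PV/RT = (15900 × 11.4) / (62.36 × 377.15) = 7.707 mol
n(H2) = 67.1 / 2.02 = 33.22 mol
For 7.707 mol N2, stoichiometry requires (3/1) × 7.707 = 23.12 mol H2; 33.22 mol is available, so N2 is limiting.
n(H2) consumed = (3/1) × 7.707 = 23.12 mol; remaining = 33.22 − 23.12 = 10.10 mol
V(H2) = nRT/P = 10.10 × 62.36 × 235.35 / 2390 = 62.02 L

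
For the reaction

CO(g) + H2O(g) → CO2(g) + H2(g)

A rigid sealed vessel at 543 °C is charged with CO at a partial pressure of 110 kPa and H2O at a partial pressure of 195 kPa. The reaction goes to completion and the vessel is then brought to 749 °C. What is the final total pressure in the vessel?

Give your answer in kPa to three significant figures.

382 kPa

With V and T fixed, P_i ∝ n_i, so the mole ratios apply directly to partial pressures at 543 °C.
P(H2O) required for 110 kPa of CO = (1/1) × 110 = 110.0 kPa; available 195 kPa, so CO is limiting.
P(H2O) remaining = 195 − (1/1) × 110 = 85.00 kPa
P(gaseous products) = (1+1)/1 × 110 = 220.0 kPa
P_total at 543 °C = 85.00 + 220.0 = 305.0 kPa
Scaling to 749 °C: P = 305.0 × 1022.15/816.15 = 382.0 kPa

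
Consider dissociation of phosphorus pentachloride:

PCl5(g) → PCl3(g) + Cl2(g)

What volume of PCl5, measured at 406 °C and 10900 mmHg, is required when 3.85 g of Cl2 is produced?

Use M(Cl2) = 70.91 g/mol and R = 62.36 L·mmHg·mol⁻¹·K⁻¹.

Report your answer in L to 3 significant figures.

n(Cl2) = 3.850 / 70.91 = 0.05429 mol
n(PCl5) = (1/1) × 0.05429 = 0.05429 mol
V = nRT/P = 0.05429 × 62.36 × 679.15 / 10900 = 0.2109 L

0.211 L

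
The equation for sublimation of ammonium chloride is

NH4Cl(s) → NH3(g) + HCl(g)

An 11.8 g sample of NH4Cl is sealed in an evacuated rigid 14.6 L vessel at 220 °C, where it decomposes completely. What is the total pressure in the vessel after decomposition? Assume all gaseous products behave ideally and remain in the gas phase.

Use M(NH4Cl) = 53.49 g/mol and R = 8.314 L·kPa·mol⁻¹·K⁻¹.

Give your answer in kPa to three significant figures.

n(NH4Cl) = 11.8 / 53.49 = 0.2206 mol
n(gas produced) = (2/1) × 0.2206 = 0.4412 mol
P = nRT/V = 0.4412 × 8.314 × 493.15 / 14.6 = 123.9 kPa

124 kPa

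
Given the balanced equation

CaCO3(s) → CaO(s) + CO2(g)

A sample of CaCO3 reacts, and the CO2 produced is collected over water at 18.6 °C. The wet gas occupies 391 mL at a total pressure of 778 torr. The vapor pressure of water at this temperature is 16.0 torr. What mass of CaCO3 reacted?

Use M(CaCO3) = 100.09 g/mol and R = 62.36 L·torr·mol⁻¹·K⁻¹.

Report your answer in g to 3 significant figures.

P(CO2) = 778 − 16.0 = 762.0 torr
n(CO2) = PV/RT = (762.0 × 0.3910) / (62.36 × 291.75) = 0.01638 mol
n(CaCO3) = (1/1) × 0.01638 = 0.01638 mol
m(CaCO3) = 0.01638 × 100.09 = 1.639 g

1.64 g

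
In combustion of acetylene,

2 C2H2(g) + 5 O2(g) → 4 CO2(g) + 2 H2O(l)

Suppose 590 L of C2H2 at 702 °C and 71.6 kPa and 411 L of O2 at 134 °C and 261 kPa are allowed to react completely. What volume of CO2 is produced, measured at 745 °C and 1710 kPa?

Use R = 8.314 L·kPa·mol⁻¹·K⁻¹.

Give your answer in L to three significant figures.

51.6 L

n(C2H2) = PV/RT = (71.6 × 590) / (8.314 × 975.15) = 5.211 mol
n(O2) = PV/RT = (261 × 411) / (8.314 × 407.15) = 31.69 mol
For 5.211 mol C2H2, stoichiometry requires (5/2) × 5.211 = 13.03 mol O2; 31.69 mol is available, so C2H2 is limiting.
n(CO2) = (4/2) × 5.211 = 10.42 mol
V(CO2) = nRT/P = 10.42 × 8.314 × 1018.15 / 1710 = 51.58 L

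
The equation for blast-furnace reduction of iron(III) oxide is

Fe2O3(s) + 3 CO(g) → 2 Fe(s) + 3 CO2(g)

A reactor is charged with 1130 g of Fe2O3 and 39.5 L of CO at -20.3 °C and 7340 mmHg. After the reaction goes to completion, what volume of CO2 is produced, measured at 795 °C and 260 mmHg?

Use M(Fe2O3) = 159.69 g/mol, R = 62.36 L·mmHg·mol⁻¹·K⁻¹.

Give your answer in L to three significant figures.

n(Fe2O3) = 1130 / 159.69 = 7.076 mol
n(CO) = PV/RT = (7340 × 39.5) / (62.36 × 252.85) = 18.39 mol
For 7.076 mol Fe2O3, stoichiometry requires (3/1) × 7.076 = 21.23 mol CO; 18.39 mol is available, so CO is limiting.
n(CO2) = (3/3) × 18.39 = 18.39 mol
V(CO2) = nRT/P = 18.39 × 62.36 × 1068.15 / 260 = 4711 L

4710 L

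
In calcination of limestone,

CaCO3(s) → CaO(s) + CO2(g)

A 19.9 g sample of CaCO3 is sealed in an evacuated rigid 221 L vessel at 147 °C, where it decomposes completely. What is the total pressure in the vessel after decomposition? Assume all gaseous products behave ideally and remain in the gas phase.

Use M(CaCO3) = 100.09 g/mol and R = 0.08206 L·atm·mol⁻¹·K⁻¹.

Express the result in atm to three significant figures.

n(CaCO3) = 19.9 / 100.09 = 0.1988 mol
n(gas produced) = (1/1) × 0.1988 = 0.1988 mol
P = nRT/V = 0.1988 × 0.08206 × 420.15 / 221 = 0.03101 atm

0.0310 atm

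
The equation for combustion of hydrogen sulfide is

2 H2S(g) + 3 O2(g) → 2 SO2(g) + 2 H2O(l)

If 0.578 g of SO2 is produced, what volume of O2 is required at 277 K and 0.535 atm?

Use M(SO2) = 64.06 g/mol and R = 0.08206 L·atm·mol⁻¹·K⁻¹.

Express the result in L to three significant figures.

n(SO2) = 0.5780 / 64.06 = 0.009023 mol
n(O2) = (3/2) × 0.009023 = 0.01353 mol
V = nRT/P = 0.01353 × 0.08206 × 277 / 0.535 = 0.5749 L

0.575 L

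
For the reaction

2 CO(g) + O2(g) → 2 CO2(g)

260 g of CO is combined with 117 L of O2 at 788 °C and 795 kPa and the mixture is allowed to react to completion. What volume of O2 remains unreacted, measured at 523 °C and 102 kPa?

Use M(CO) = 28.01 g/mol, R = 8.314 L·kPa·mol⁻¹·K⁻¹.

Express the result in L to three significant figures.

n(CO) = 260 / 28.01 = 9.282 mol
n(O2) = PV/RT = (795 × 117) / (8.314 × 1061.15) = 10.54 mol
For 9.282 mol CO, stoichiometry requires (1/2) × 9.282 = 4.641 mol O2; 10.54 mol is available, so CO is limiting.
n(O2) consumed = (1/2) × 9.282 = 4.641 mol; remaining = 10.54 − 4.641 = 5.899 mol
V(O2) = nRT/P = 5.899 × 8.314 × 796.15 / 102 = 382.8 L

383 L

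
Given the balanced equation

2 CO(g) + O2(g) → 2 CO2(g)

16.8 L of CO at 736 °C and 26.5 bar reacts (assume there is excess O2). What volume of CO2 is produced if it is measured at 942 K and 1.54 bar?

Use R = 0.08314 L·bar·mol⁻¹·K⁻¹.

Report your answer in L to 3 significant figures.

n(CO) = PV/RT = (26.5 × 16.8) / (0.08314 × 1009.15) = 5.306 mol
n(CO2) = (2/2) × 5.306 = 5.306 mol
V = nRT/P = 5.306 × 0.08314 × 942 / 1.54 = 269.8 L

270 L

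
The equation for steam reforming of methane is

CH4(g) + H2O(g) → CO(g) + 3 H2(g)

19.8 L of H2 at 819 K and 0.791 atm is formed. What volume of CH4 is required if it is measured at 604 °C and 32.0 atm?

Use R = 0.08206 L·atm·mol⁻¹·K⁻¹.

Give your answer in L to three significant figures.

n(H2) = PV/RT = (0.791 × 19.8) / (0.08206 × 819) = 0.2330 mol
n(CH4) = (1/3) × 0.2330 = 0.07767 mol
V = nRT/P = 0.07767 × 0.08206 × 877.15 / 32.0 = 0.1747 L

0.175 L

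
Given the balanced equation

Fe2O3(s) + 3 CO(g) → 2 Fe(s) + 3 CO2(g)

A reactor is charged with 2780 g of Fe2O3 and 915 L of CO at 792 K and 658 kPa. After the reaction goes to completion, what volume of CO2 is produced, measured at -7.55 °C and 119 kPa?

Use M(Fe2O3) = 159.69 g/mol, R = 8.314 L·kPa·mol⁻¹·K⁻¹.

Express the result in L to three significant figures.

n(Fe2O3) = 2780 / 159.69 = 17.41 mol
n(CO) = PV/RT = (658 × 915) / (8.314 × 792) = 91.43 mol
For 17.41 mol Fe2O3, stoichiometry requires (3/1) × 17.41 = 52.23 mol CO; 91.43 mol is available, so Fe2O3 is limiting.
n(CO2) = (3/1) × 17.41 = 52.23 mol
V(CO2) = nRT/P = 52.23 × 8.314 × 265.6 / 119 = 969.2 L

969 L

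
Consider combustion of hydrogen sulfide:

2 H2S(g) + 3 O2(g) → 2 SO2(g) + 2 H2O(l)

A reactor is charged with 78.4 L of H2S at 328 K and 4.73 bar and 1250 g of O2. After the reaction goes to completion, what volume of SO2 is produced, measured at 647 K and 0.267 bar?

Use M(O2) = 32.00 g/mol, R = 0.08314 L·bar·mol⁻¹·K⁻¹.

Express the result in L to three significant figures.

n(H2S) = PV/RT = (4.73 × 78.4) / (0.08314 × 328) = 13.60 mol
n(O2) = 1250 / 32.00 = 39.06 mol
For 13.60 mol H2S, stoichiometry requires (3/2) × 13.60 = 20.40 mol O2; 39.06 mol is available, so H2S is limiting.
n(SO2) = (2/2) × 13.60 = 13.60 mol
V(SO2) = nRT/P = 13.60 × 0.08314 × 647 / 0.267 = 2740 L

2740 L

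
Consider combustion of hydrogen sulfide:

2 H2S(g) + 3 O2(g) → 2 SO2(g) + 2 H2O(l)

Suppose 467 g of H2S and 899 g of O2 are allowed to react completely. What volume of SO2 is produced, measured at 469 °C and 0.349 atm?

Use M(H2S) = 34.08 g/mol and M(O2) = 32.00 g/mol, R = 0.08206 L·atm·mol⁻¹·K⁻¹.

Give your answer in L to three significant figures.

2390 L

n(H2S) = 467 / 34.08 = 13.70 mol
n(O2) = 899 / 32.00 = 28.09 mol
For 13.70 mol H2S, stoichiometry requires (3/2) × 13.70 = 20.55 mol O2; 28.09 mol is available, so H2S is limiting.
n(SO2) = (2/2) × 13.70 = 13.70 mol
V(SO2) = nRT/P = 13.70 × 0.08206 × 742.15 / 0.349 = 2391 L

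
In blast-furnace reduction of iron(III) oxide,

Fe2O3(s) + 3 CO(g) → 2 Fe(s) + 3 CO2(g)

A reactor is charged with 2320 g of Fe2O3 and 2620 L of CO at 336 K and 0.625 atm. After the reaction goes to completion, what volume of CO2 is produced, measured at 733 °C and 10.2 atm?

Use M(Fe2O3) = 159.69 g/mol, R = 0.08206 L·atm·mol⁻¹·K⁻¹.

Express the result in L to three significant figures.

353 L

n(Fe2O3) = 2320 / 159.69 = 14.53 mol
n(CO) = PV/RT = (0.625 × 2620) / (0.08206 × 336) = 59.39 mol
For 14.53 mol Fe2O3, stoichiometry requires (3/1) × 14.53 = 43.59 mol CO; 59.39 mol is available, so Fe2O3 is limiting.
n(CO2) = (3/1) × 14.53 = 43.59 mol
V(CO2) = nRT/P = 43.59 × 0.08206 × 1006.15 / 10.2 = 352.8 L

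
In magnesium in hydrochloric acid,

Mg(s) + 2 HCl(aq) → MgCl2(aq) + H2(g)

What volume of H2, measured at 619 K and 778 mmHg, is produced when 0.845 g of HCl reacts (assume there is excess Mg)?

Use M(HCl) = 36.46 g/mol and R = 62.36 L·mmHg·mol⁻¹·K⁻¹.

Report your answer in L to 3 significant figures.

n(HCl) = 0.8450 / 36.46 = 0.02318 mol
n(H2) = (1/2) × 0.02318 = 0.01159 mol
V = nRT/P = 0.01159 × 62.36 × 619 / 778 = 0.5750 L

0.575 L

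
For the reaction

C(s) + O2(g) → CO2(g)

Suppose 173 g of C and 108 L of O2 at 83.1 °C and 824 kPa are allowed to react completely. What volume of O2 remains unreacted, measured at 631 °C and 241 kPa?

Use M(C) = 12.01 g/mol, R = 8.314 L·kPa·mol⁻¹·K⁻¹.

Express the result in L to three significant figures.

488 L

n(C) = 173 / 12.01 = 14.40 mol
n(O2) = PV/RT = (824 × 108) / (8.314 × 356.25) = 30.05 mol
For 14.40 mol C, stoichiometry requires (1/1) × 14.40 = 14.40 mol O2; 30.05 mol is available, so C is limiting.
n(O2) consumed = (1/1) × 14.40 = 14.40 mol; remaining = 30.05 − 14.40 = 15.65 mol
V(O2) = nRT/P = 15.65 × 8.314 × 904.15 / 241 = 488.1 L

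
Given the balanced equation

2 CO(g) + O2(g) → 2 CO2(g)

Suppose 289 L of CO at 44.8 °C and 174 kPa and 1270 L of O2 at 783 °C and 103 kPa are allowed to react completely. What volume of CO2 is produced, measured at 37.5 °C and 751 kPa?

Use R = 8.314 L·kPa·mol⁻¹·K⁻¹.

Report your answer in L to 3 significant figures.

n(CO) = PV/RT = (174 × 289) / (8.314 × 317.95) = 19.02 mol
n(O2) = PV/RT = (103 × 1270) / (8.314 × 1056.15) = 14.90 mol
For 19.02 mol CO, stoichiometry requires (1/2) × 19.02 = 9.510 mol O2; 14.90 mol is available, so CO is limiting.
n(CO2) = (2/2) × 19.02 = 19.02 mol
V(CO2) = nRT/P = 19.02 × 8.314 × 310.65 / 751 = 65.41 L

65.4 L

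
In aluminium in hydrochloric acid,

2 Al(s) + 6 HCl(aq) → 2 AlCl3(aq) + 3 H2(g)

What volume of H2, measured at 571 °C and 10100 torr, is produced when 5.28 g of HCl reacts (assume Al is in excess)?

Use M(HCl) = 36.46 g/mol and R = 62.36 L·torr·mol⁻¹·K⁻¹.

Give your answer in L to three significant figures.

0.377 L

n(HCl) = 5.280 / 36.46 = 0.1448 mol
n(H2) = (3/6) × 0.1448 = 0.07240 mol
V = nRT/P = 0.07240 × 62.36 × 844.15 / 10100 = 0.3773 L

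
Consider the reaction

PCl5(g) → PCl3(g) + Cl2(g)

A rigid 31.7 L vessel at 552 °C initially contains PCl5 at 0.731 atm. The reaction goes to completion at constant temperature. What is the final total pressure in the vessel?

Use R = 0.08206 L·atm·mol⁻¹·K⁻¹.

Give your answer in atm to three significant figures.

Rigid vessel, constant T ⇒ P scales with total gas moles (1 → 2).
P_final = (2/1) × 0.731 = 1.462 atm

1.46 atm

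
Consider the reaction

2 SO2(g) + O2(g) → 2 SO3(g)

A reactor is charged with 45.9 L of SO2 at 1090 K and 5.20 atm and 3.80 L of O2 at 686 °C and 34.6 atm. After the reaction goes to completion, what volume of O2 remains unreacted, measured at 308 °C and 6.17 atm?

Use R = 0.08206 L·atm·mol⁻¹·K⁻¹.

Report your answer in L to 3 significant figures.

2.60 L

n(SO2) = PV/RT = (5.20 × 45.9) / (0.08206 × 1090) = 2.668 mol
n(O2) = PV/RT = (34.6 × 3.80) / (0.08206 × 959.15) = 1.670 mol
For 2.668 mol SO2, stoichiometry requires (1/2) × 2.668 = 1.334 mol O2; 1.670 mol is available, so SO2 is limiting.
n(O2) consumed = (1/2) × 2.668 = 1.334 mol; remaining = 1.670 − 1.334 = 0.3360 mol
V(O2) = nRT/P = 0.3360 × 0.08206 × 581.15 / 6.17 = 2.597 L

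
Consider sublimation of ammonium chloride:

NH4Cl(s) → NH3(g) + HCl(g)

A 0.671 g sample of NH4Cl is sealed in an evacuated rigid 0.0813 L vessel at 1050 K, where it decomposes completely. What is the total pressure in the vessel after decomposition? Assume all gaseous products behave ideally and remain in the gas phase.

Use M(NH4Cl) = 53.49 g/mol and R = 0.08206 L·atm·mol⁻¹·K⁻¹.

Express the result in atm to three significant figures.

n(NH4Cl) = 0.671 / 53.49 = 0.01254 mol
n(gas produced) = (2/1) × 0.01254 = 0.02508 mol
P = nRT/V = 0.02508 × 0.08206 × 1050 / 0.0813 = 26.58 atm

26.6 atm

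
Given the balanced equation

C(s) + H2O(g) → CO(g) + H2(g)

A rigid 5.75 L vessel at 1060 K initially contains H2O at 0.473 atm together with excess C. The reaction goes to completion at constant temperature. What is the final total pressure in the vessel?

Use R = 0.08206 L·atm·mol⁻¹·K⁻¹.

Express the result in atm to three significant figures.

Since T and V are fixed, P_final/P_initial = n_final/n_initial = 2/1.
P_final = (2/1) × 0.473 = 0.9460 atm

0.946 atm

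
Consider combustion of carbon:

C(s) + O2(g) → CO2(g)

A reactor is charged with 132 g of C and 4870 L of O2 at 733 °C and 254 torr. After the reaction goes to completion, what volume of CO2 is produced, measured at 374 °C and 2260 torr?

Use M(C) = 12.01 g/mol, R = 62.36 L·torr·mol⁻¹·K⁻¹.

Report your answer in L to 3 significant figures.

n(C) = 132 / 12.01 = 10.99 mol
n(O2) = PV/RT = (254 × 4870) / (62.36 × 1006.15) = 19.71 mol
For 10.99 mol C, stoichiometry requires (1/1) × 10.99 = 10.99 mol O2; 19.71 mol is available, so C is limiting.
n(CO2) = (1/1) × 10.99 = 10.99 mol
V(CO2) = nRT/P = 10.99 × 62.36 × 647.15 / 2260 = 196.2 L

196 L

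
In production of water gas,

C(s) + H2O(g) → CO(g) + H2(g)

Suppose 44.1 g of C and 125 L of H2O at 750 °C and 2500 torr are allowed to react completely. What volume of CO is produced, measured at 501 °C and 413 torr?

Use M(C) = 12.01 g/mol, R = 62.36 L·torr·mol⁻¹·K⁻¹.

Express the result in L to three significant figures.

n(C) = 44.1 / 12.01 = 3.672 mol
n(H2O) = PV/RT = (2500 × 125) / (62.36 × 1023.15) = 4.898 mol
For 3.672 mol C, stoichiometry requires (1/1) × 3.672 = 3.672 mol H2O; 4.898 mol is available, so C is limiting.
n(CO) = (1/1) × 3.672 = 3.672 mol
V(CO) = nRT/P = 3.672 × 62.36 × 774.15 / 413 = 429.2 L

429 L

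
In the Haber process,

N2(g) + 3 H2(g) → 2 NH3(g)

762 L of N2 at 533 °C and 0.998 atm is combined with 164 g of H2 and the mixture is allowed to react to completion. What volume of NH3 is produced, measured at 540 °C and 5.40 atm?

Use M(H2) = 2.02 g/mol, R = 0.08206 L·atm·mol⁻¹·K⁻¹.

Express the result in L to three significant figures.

n(N2) = PV/RT = (0.998 × 762) / (0.08206 × 806.15) = 11.50 mol
n(H2) = 164 / 2.02 = 81.19 mol
For 11.50 mol N2, stoichiometry requires (3/1) × 11.50 = 34.50 mol H2; 81.19 mol is available, so N2 is limiting.
n(NH3) = (2/1) × 11.50 = 23.00 mol
V(NH3) = nRT/P = 23.00 × 0.08206 × 813.15 / 5.40 = 284.2 L

284 L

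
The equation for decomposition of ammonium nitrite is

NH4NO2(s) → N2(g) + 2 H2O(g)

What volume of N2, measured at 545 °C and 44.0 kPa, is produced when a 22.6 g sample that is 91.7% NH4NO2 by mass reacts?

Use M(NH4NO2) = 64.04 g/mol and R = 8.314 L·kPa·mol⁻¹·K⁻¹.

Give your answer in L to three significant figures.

50.0 L

mass of NH4NO2 = 22.6 × 91.7/100 = 20.72 g
n(NH4NO2) = 20.72 / 64.04 = 0.3235 mol
n(N2) = (1/1) × 0.3235 = 0.3235 mol
V = nRT/P = 0.3235 × 8.314 × 818.15 / 44.0 = 50.01 L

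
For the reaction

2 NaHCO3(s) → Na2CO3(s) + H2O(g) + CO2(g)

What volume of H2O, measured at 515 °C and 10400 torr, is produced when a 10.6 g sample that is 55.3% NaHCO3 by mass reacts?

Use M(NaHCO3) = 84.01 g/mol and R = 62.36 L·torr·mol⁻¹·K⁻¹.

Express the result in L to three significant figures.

mass of NaHCO3 = 10.6 × 55.3/100 = 5.862 g
n(NaHCO3) = 5.862 / 84.01 = 0.06978 mol
n(H2O) = (1/2) × 0.06978 = 0.03489 mol
V = nRT/P = 0.03489 × 62.36 × 788.15 / 10400 = 0.1649 L

0.165 L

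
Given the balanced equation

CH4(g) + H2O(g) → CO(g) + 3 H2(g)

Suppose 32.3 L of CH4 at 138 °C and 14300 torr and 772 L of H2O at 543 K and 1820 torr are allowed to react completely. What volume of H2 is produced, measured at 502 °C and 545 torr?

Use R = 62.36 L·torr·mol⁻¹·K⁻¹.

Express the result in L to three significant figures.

n(CH4) = PV/RT = (14300 × 32.3) / (62.36 × 411.15) = 18.01 mol
n(H2O) = PV/RT = (1820 × 772) / (62.36 × 543) = 41.49 mol
For 18.01 mol CH4, stoichiometry requires (1/1) × 18.01 = 18.01 mol H2O; 41.49 mol is available, so CH4 is limiting.
n(H2) = (3/1) × 18.01 = 54.03 mol
V(H2) = nRT/P = 54.03 × 62.36 × 775.15 / 545 = 4792 L

4790 L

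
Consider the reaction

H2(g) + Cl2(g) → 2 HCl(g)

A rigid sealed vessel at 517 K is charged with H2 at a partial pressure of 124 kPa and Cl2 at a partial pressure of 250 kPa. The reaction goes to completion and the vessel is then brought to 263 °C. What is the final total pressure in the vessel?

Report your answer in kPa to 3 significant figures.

With V and T fixed, P_i ∝ n_i, so the mole ratios apply directly to partial pressures at 517 K.
P(Cl2) required for 124 kPa of H2 = (1/1) × 124 = 124.0 kPa; available 250 kPa, so H2 is limiting.
P(Cl2) remaining = 250 − (1/1) × 124 = 126.0 kPa
P(gaseous products) = (2)/1 × 124 = 248.0 kPa
P_total at 517 K = 126.0 + 248.0 = 374.0 kPa
Scaling to 263 °C: P = 374.0 × 536.15/517 = 387.9 kPa

388 kPa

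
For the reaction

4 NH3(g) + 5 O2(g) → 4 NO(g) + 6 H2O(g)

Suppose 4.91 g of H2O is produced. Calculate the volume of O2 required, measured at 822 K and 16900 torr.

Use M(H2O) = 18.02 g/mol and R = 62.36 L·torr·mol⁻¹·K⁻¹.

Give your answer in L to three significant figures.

0.689 L

n(H2O) = 4.910 / 18.02 = 0.2725 mol
n(O2) = (5/6) × 0.2725 = 0.2271 mol
V = nRT/P = 0.2271 × 62.36 × 822 / 16900 = 0.6888 L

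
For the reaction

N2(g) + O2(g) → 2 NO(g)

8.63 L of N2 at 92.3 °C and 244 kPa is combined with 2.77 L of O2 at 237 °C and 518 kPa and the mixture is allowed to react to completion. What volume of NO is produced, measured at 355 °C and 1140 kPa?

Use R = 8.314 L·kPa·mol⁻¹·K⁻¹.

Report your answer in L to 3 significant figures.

3.10 L

n(N2) = PV/RT = (244 × 8.63) / (8.314 × 365.45) = 0.6930 mol
n(O2) = PV/RT = (518 × 2.77) / (8.314 × 510.15) = 0.3383 mol
For 0.6930 mol N2, stoichiometry requires (1/1) × 0.6930 = 0.6930 mol O2; 0.3383 mol is available, so O2 is limiting.
n(NO) = (2/1) × 0.3383 = 0.6766 mol
V(NO) = nRT/P = 0.6766 × 8.314 × 628.15 / 1140 = 3.100 L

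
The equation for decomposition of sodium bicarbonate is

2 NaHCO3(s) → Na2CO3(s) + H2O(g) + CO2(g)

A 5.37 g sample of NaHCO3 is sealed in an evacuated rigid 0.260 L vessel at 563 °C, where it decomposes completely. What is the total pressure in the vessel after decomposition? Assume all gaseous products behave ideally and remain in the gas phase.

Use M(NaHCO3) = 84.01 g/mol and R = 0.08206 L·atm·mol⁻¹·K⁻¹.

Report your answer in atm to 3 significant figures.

16.9 atm

n(NaHCO3) = 5.37 / 84.01 = 0.06392 mol
n(gas produced) = (2/2) × 0.06392 = 0.06392 mol
P = nRT/V = 0.06392 × 0.08206 × 836.15 / 0.260 = 16.87 atm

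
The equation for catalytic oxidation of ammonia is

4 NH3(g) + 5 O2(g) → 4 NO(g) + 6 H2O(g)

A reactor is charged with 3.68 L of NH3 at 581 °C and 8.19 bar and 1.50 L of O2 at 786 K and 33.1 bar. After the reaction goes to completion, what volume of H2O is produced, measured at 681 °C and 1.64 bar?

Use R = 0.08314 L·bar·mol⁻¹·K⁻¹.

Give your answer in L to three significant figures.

n(NH3) = PV/RT = (8.19 × 3.68) / (0.08314 × 854.15) = 0.4244 mol
n(O2) = PV/RT = (33.1 × 1.50) / (0.08314 × 786) = 0.7598 mol
For 0.4244 mol NH3, stoichiometry requires (5/4) × 0.4244 = 0.5305 mol O2; 0.7598 mol is available, so NH3 is limiting.
n(H2O) = (6/4) × 0.4244 = 0.6366 mol
V(H2O) = nRT/P = 0.6366 × 0.08314 × 954.15 / 1.64 = 30.79 L

30.8 L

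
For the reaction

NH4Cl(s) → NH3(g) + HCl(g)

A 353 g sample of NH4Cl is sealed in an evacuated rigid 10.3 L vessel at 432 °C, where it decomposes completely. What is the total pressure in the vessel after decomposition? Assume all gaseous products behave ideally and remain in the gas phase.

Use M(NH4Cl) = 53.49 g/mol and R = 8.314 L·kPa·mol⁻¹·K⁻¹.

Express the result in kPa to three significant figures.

7510 kPa

n(NH4Cl) = 353 / 53.49 = 6.599 mol
n(gas produced) = (2/1) × 6.599 = 13.20 mol
P = nRT/V = 13.20 × 8.314 × 705.15 / 10.3 = 7513 kPa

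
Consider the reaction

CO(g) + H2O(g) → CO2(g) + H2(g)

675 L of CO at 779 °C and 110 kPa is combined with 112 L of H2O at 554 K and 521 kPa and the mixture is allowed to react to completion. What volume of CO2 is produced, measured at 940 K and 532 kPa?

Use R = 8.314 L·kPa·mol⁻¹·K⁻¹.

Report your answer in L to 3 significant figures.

n(CO) = PV/RT = (110 × 675) / (8.314 × 1052.15) = 8.488 mol
n(H2O) = PV/RT = (521 × 112) / (8.314 × 554) = 12.67 mol
For 8.488 mol CO, stoichiometry requires (1/1) × 8.488 = 8.488 mol H2O; 12.67 mol is available, so CO is limiting.
n(CO2) = (1/1) × 8.488 = 8.488 mol
V(CO2) = nRT/P = 8.488 × 8.314 × 940 / 532 = 124.7 L

125 L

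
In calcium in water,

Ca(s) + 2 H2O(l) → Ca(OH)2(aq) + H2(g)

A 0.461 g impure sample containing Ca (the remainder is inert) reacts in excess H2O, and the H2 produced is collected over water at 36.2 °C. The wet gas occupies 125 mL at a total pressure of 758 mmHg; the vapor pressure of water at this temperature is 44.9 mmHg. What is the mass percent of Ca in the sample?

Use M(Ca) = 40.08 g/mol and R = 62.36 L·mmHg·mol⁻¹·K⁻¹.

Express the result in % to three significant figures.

40.2 %

P(H2) = 758 − 44.9 = 713.1 mmHg
n(H2) = PV/RT = (713.1 × 0.1250) / (62.36 × 309.35) = 0.004621 mol
n(Ca) = (1/1) × 0.004621 = 0.004621 mol
m(Ca) = 0.004621 × 40.08 = 0.1852 g
%Ca = 0.1852 / 0.461 × 100 = 40.17%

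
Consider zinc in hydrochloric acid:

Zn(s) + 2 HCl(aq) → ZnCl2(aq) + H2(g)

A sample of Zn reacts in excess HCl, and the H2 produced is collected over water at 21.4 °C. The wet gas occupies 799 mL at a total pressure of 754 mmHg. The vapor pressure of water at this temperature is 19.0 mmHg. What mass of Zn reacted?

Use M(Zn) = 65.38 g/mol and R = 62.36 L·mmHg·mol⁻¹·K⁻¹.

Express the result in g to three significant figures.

P(H2) = 754 − 19.0 = 735.0 mmHg
n(H2) = PV/RT = (735.0 × 0.7990) / (62.36 × 294.55) = 0.03197 mol
n(Zn) = (1/1) × 0.03197 = 0.03197 mol
m(Zn) = 0.03197 × 65.38 = 2.090 g

2.09 g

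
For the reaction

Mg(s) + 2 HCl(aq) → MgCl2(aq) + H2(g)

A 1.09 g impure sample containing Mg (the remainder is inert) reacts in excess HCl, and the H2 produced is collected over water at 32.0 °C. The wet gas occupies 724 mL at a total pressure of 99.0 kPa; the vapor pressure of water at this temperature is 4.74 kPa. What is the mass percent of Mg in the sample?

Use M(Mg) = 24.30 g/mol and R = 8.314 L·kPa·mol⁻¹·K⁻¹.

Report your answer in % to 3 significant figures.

P(H2) = 99.0 − 4.74 = 94.26 kPa
n(H2) = PV/RT = (94.26 × 0.7240) / (8.314 × 305.15) = 0.02690 mol
n(Mg) = (1/1) × 0.02690 = 0.02690 mol
m(Mg) = 0.02690 × 24.30 = 0.6537 g
%Mg = 0.6537 / 1.09 × 100 = 59.97%

60.0 %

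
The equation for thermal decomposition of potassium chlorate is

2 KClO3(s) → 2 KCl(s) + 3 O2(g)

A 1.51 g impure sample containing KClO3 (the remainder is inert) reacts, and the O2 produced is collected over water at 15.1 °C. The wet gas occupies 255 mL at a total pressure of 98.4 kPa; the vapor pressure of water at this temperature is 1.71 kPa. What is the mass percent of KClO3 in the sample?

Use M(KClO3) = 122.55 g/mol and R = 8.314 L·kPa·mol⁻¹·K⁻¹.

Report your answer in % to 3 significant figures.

P(O2) = 98.4 − 1.71 = 96.69 kPa
n(O2) = PV/RT = (96.69 × 0.2550) / (8.314 × 288.25) = 0.01029 mol
n(KClO3) = (2/3) × 0.01029 = 0.006860 mol
m(KClO3) = 0.006860 × 122.55 = 0.8407 g
%KClO3 = 0.8407 / 1.51 × 100 = 55.68%

55.7 %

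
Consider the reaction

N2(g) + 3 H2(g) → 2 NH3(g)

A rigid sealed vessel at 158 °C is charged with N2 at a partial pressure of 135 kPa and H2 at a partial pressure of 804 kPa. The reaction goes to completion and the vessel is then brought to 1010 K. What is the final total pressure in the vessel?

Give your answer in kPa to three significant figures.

With V and T fixed, P_i ∝ n_i, so the mole ratios apply directly to partial pressures at 158 °C.
P(H2) required for 135 kPa of N2 = (3/1) × 135 = 405.0 kPa; available 804 kPa, so N2 is limiting.
P(H2) remaining = 804 − (3/1) × 135 = 399.0 kPa
P(gaseous products) = (2)/1 × 135 = 270.0 kPa
P_total at 158 °C = 399.0 + 270.0 = 669.0 kPa
Scaling to 1010 K: P = 669.0 × 1010/431.15 = 1567 kPa

1570 kPa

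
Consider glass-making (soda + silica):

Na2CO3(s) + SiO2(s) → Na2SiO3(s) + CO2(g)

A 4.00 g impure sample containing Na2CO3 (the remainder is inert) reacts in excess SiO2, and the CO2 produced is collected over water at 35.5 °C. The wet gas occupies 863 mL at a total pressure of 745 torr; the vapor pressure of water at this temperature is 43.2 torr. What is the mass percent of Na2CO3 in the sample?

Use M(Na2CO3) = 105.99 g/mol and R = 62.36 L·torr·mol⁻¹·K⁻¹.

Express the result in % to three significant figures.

P(CO2) = 745 − 43.2 = 701.8 torr
n(CO2) = PV/RT = (701.8 × 0.8630) / (62.36 × 308.65) = 0.03147 mol
n(Na2CO3) = (1/1) × 0.03147 = 0.03147 mol
m(Na2CO3) = 0.03147 × 105.99 = 3.336 g
%Na2CO3 = 3.336 / 4.00 × 100 = 83.40%

83.4 %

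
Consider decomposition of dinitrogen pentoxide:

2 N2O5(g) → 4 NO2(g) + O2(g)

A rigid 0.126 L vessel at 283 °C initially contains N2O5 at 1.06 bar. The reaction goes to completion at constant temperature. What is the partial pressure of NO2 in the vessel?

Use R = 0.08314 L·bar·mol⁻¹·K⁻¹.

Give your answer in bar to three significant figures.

n(N2O5)₀ = PV/RT = (1.06 × 0.126) / (0.08314 × 556.15) = 0.002889 mol
n(NO2) = (4/2) × 0.002889 = 0.005778 mol
P(NO2) = nRT/V = 0.005778 × 0.08314 × 556.15 / 0.126 = 2.120 bar

2.12 bar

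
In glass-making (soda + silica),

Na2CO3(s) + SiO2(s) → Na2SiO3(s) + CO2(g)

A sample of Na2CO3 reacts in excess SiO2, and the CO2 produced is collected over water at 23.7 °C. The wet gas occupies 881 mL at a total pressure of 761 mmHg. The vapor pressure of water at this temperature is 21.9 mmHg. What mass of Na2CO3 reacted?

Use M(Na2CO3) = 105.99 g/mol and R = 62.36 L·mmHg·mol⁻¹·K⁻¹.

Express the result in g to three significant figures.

3.73 g

P(CO2) = 761 − 21.9 = 739.1 mmHg
n(CO2) = PV/RT = (739.1 × 0.8810) / (62.36 × 296.85) = 0.03518 mol
n(Na2CO3) = (1/1) × 0.03518 = 0.03518 mol
m(Na2CO3) = 0.03518 × 105.99 = 3.729 g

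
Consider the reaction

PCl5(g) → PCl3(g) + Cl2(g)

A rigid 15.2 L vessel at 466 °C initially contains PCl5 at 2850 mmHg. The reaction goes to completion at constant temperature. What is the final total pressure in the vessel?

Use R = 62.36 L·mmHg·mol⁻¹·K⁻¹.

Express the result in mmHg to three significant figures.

5700 mmHg

Rigid vessel, constant T ⇒ P scales with total gas moles (1 → 2).
P_final = (2/1) × 2850 = 5700 mmHg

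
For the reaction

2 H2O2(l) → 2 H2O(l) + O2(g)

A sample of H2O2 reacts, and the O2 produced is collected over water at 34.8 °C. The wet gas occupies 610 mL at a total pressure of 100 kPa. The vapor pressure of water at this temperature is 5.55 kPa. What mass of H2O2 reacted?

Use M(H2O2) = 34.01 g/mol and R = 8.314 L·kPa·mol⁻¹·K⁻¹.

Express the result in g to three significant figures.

P(O2) = 100 − 5.55 = 94.45 kPa
n(O2) = PV/RT = (94.45 × 0.6100) / (8.314 × 307.95) = 0.02250 mol
n(H2O2) = (2/1) × 0.02250 = 0.04500 mol
m(H2O2) = 0.04500 × 34.01 = 1.530 g

1.53 g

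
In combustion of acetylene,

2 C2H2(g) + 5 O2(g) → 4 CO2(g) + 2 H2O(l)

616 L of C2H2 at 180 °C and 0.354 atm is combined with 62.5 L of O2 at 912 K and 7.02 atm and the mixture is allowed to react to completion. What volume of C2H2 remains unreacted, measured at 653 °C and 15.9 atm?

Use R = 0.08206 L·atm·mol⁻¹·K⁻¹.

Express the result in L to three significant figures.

16.8 L

n(C2H2) = PV/RT = (0.354 × 616) / (0.08206 × 453.15) = 5.864 mol
n(O2) = PV/RT = (7.02 × 62.5) / (0.08206 × 912) = 5.863 mol
For 5.864 mol C2H2, stoichiometry requires (5/2) × 5.864 = 14.66 mol O2; 5.863 mol is available, so O2 is limiting.
n(C2H2) consumed = (2/5) × 5.863 = 2.345 mol; remaining = 5.864 − 2.345 = 3.519 mol
V(C2H2) = nRT/P = 3.519 × 0.08206 × 926.15 / 15.9 = 16.82 L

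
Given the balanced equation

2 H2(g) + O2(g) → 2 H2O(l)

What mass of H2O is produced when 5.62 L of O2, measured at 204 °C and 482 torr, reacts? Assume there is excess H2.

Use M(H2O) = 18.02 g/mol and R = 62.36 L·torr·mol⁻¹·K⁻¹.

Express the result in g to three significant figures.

n(O2) = PV/RT = (482 × 5.62) / (62.36 × 477.15) = 0.09104 mol
n(H2O) = (2/1) × 0.09104 = 0.1821 mol
m(H2O) = 0.1821 × 18.02 = 3.281 g

3.28 g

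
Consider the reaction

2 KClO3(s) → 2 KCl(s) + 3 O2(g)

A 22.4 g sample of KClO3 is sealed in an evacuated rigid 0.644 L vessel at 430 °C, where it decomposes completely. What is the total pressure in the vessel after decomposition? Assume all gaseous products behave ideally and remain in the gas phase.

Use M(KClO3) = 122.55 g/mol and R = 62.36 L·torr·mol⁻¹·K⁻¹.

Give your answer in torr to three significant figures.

n(KClO3) = 22.4 / 122.55 = 0.1828 mol
n(gas produced) = (3/2) × 0.1828 = 0.2742 mol
P = nRT/V = 0.2742 × 62.36 × 703.15 / 0.644 = 18670 torr

18700 torr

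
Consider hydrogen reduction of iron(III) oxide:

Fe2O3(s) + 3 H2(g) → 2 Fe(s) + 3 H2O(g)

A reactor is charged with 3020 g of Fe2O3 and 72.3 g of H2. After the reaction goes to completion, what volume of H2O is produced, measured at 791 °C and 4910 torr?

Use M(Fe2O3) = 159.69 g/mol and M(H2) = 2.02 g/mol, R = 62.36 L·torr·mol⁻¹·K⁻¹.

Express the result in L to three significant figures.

484 L

n(Fe2O3) = 3020 / 159.69 = 18.91 mol
n(H2) = 72.3 / 2.02 = 35.79 mol
For 18.91 mol Fe2O3, stoichiometry requires (3/1) × 18.91 = 56.73 mol H2; 35.79 mol is available, so H2 is limiting.
n(H2O) = (3/3) × 35.79 = 35.79 mol
V(H2O) = nRT/P = 35.79 × 62.36 × 1064.15 / 4910 = 483.7 L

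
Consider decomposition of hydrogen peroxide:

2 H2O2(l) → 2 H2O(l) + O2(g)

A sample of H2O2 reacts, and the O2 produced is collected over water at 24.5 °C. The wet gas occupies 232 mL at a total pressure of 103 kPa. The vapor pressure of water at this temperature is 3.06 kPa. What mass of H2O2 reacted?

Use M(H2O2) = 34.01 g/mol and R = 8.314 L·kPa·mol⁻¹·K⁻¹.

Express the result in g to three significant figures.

P(O2) = 103 − 3.06 = 99.94 kPa
n(O2) = PV/RT = (99.94 × 0.2320) / (8.314 × 297.65) = 0.009369 mol
n(H2O2) = (2/1) × 0.009369 = 0.01874 mol
m(H2O2) = 0.01874 × 34.01 = 0.6373 g

0.637 g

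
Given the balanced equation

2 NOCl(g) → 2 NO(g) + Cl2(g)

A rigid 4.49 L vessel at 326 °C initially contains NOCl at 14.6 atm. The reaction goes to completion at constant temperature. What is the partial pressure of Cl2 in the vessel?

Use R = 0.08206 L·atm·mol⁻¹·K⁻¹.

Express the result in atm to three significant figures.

7.30 atm

n(NOCl)₀ = PV/RT = (14.6 × 4.49) / (0.08206 × 599.15) = 1.333 mol
n(Cl2) = (1/2) × 1.333 = 0.6665 mol
P(Cl2) = nRT/V = 0.6665 × 0.08206 × 599.15 / 4.49 = 7.298 atm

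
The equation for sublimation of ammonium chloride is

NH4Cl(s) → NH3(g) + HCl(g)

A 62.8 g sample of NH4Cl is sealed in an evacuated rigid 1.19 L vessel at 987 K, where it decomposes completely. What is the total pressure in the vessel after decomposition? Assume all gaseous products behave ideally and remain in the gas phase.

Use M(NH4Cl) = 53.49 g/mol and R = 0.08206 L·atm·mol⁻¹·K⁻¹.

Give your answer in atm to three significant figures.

n(NH4Cl) = 62.8 / 53.49 = 1.174 mol
n(gas produced) = (2/1) × 1.174 = 2.348 mol
P = nRT/V = 2.348 × 0.08206 × 987 / 1.19 = 159.8 atm

160 atm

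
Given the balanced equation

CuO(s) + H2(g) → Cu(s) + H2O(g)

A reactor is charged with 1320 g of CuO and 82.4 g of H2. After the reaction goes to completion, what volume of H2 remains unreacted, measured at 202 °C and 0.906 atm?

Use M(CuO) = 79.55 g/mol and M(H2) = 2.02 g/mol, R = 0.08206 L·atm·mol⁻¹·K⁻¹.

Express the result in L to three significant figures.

n(CuO) = 1320 / 79.55 = 16.59 mol
n(H2) = 82.4 / 2.02 = 40.79 mol
For 16.59 mol CuO, stoichiometry requires (1/1) × 16.59 = 16.59 mol H2; 40.79 mol is available, so CuO is limiting.
n(H2) consumed = (1/1) × 16.59 = 16.59 mol; remaining = 40.79 − 16.59 = 24.20 mol
V(H2) = nRT/P = 24.20 × 0.08206 × 475.15 / 0.906 = 1041 L

1040 L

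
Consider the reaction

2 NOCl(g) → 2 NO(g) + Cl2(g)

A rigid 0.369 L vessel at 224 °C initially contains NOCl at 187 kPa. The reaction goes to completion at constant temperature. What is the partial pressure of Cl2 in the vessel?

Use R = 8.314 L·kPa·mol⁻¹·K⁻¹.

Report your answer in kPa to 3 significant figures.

93.5 kPa

n(NOCl)₀ = PV/RT = (187 × 0.369) / (8.314 × 497.15) = 0.01669 mol
n(Cl2) = (1/2) × 0.01669 = 0.008345 mol
P(Cl2) = nRT/V = 0.008345 × 8.314 × 497.15 / 0.369 = 93.48 kPa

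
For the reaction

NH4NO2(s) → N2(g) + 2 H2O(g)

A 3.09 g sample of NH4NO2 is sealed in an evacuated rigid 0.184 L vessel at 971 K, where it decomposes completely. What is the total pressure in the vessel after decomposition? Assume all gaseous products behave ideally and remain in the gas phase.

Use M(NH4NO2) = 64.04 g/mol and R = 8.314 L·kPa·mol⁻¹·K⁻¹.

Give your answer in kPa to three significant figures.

6350 kPa

n(NH4NO2) = 3.09 / 64.04 = 0.04825 mol
n(gas produced) = (3/1) × 0.04825 = 0.1447 mol
P = nRT/V = 0.1447 × 8.314 × 971 / 0.184 = 6349 kPa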